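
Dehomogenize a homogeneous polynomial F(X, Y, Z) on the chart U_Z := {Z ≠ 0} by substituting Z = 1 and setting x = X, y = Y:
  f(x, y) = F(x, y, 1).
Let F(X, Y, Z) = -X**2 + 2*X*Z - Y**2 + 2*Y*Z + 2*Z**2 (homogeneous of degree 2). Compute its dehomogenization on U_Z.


f(x, y) = -x**2 + 2*x - y**2 + 2*y + 2

On U_Z we set Z = 1. Each monomial c·X^i·Y^j·Z^k in F becomes c·x^i·y^j·1^k = c·x^i·y^j.
Substituting Z = 1: F(X, Y, 1) = -x**2 + 2*x - y**2 + 2*y + 2.
Note: deg(f) ≤ deg(F) = 2; strict inequality happens when F is divisible by Z (lost terms).


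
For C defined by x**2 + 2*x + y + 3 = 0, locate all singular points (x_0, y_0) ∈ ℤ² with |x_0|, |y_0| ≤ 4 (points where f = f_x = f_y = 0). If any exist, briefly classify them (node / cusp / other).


No singular points in the scanned grid; C is smooth there.

Compute partial derivatives:
  f_x = 2*x + 2.
  f_y = 1.
f_y = 1 is a nonzero constant, so f_y never vanishes: no point (x, y) can satisfy f = f_x = f_y = 0. In particular no (x, y) ∈ {−4, ..., 4}² is singular; the curve is smooth.


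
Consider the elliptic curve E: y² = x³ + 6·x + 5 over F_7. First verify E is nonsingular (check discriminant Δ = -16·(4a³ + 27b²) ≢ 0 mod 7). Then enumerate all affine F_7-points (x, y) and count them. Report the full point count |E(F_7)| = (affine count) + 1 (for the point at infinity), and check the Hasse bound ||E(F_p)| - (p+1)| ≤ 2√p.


Affine points = {(2, 2), (2, 5), (3, 1), (3, 6), (4, 3), (4, 4)}; affine count = 6; |E(F_7)| = 7.

Discriminant check: Δ ∝ 4a³ + 27b² = 4·6³ + 27·5² = 4·216 + 27·25 ≡ 6 (mod 7). Nonzero ⇒ E is nonsingular.
For each x ∈ F_7, compute rhs = x³ + 6·x + 5 mod 7, then count y ∈ F_7 with y² ≡ rhs.
  x = 0: rhs = 5, matching y values: none (0 points).
  x = 1: rhs = 5, matching y values: none (0 points).
  x = 2: rhs = 4, matching y values: 2, 5 (2 points).
  x = 3: rhs = 1, matching y values: 1, 6 (2 points).
  x = 4: rhs = 2, matching y values: 3, 4 (2 points).
  x = 5: rhs = 6, matching y values: none (0 points).
  x = 6: rhs = 5, matching y values: none (0 points).
Total affine count: 6.
Full point count |E(F_7)| = 6 + 1 = 7.
Hasse bound: |7 − (7+1)| = |-1| = 1 ≤ 2√7 ≈ 5.2915 ✓.


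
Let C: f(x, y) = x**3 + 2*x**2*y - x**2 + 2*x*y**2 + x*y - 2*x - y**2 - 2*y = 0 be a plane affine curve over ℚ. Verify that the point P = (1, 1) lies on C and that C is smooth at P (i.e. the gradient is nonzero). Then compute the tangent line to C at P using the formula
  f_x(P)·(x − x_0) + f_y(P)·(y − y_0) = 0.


Tangent line at P: 6*x + 3*y - 9 = 0.

Step 1: f(1, 1) = 0, so P lies on C.
Step 2: partial derivatives
  f_x(x, y) = 3*x**2 + 4*x*y - 2*x + 2*y**2 + y - 2, f_y(x, y) = 2*x**2 + 4*x*y + x - 2*y - 2.
  f_x(P) = 6, f_y(P) = 3 (gradient nonzero, so P is smooth).
Step 3: tangent line at P: 6·(x − 1) + 3·(y − 1) = 0.
Expanding: 6*x + 3*y - 9 = 0.


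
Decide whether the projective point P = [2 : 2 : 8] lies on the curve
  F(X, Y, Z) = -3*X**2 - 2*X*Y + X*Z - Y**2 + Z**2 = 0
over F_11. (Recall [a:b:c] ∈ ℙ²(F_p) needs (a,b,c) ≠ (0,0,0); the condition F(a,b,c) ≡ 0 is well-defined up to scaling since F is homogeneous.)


F(2,2,8) ≡ 1 (mod 11); P is NOT on the curve.

Evaluate F(2, 2, 8) term-by-term (mod 11).
  -3*X**2 ↦ -3·4·1·1 = -12
  -2*X*Y ↦ -2·2·2·1 = -8
  X*Z ↦ 1·2·1·8 = 16
  -Y**2 ↦ -1·1·4·1 = -4
  Z**2 ↦ 1·1·1·64 = 64
Sum: F(2, 2, 8) = (-12) + (-8) + (16) + (-4) + (64) = 56.
Reducing mod 11: 56 ≡ 1 (mod 11).
Since F(a, b, c) ≡ 1 ≠ 0 (mod 11), P does NOT lie on the curve.


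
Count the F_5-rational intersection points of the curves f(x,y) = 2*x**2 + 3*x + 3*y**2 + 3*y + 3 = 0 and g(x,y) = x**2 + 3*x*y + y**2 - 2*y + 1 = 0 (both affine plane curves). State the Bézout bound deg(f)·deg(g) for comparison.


Common zeros: {(3, 0)}; count = 1; Bézout bound = 4.

deg(f) = 2, deg(g) = 2, so Bézout bound = 4.
Scan x ∈ F_5. For each x, list the y ∈ F_5 with f(x, y) ≡ 0 and those with g(x, y) ≡ 0 (mod 5); the common zeros in that column are the intersection.
  x = 0: f ≡ 0 at y ∈ ∅; g ≡ 0 at y ∈ {1}; common: ∅.
  x = 1: f ≡ 0 at y ∈ ∅; g ≡ 0 at y ∈ ∅; common: ∅.
  x = 2: f ≡ 0 at y ∈ {2}; g ≡ 0 at y ∈ {0, 1}; common: ∅.
  x = 3: f ≡ 0 at y ∈ {0, 4}; g ≡ 0 at y ∈ {0, 3}; common: {0}.
  x = 4: f ≡ 0 at y ∈ {2}; g ≡ 0 at y ∈ ∅; common: ∅.
Collecting: common zeros = {(3, 0)}, so the count is 1.
Comparison with the Bézout bound: 1 ≤ 4 = deg(f)·deg(g), as expected for curves with no common component (the affine F_5-count falls short of the bound because intersections may lie at infinity, over extension fields, or carry multiplicity).


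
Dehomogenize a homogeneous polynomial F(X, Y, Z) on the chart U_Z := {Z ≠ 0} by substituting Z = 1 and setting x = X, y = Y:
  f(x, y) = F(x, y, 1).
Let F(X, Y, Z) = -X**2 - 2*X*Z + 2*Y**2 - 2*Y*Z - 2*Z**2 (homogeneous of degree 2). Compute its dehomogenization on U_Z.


f(x, y) = -x**2 - 2*x + 2*y**2 - 2*y - 2

On U_Z we set Z = 1. Each monomial c·X^i·Y^j·Z^k in F becomes c·x^i·y^j·1^k = c·x^i·y^j.
Substituting Z = 1: F(X, Y, 1) = -x**2 - 2*x + 2*y**2 - 2*y - 2.
Note: deg(f) ≤ deg(F) = 2; strict inequality happens when F is divisible by Z (lost terms).


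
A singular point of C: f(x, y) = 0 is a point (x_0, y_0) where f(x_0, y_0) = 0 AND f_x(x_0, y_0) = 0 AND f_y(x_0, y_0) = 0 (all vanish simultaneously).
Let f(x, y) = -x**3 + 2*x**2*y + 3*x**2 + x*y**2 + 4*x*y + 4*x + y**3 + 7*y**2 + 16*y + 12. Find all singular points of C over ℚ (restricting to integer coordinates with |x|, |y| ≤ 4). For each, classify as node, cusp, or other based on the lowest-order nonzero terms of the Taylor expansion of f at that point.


Singular points: {(0, -2)}; classification: node.

Compute partial derivatives:
  f_x = -3*x**2 + 4*x*y + 6*x + y**2 + 4*y + 4.
  f_y = 2*x**2 + 2*x*y + 4*x + 3*y**2 + 14*y + 16.
Scan x_0 ∈ {−4, ..., 4}. For each x_0, f_y(x_0, y) is a polynomial in y; find its integer roots y ∈ {−4, ..., 4}, then test f_x and f at those candidates.
  x = -4: f_y(-4, y) = 3*y**2 + 6*y + 32; no integer root y with |y| ≤ 4.
  x = -3: f_y(-3, y) = 3*y**2 + 8*y + 22; no integer root y with |y| ≤ 4.
  x = -2: f_y(-2, y) = 3*y**2 + 10*y + 16; no integer root y with |y| ≤ 4.
  x = -1: f_y(-1, y) = 3*y**2 + 12*y + 14; no integer root y with |y| ≤ 4.
  x = 0: f_y(0, y) = 3*y**2 + 14*y + 16; vanishes at y ∈ {-2}. (0, -2): f_x = 0, f = 0 — SINGULAR.
  x = 1: f_y(1, y) = 3*y**2 + 16*y + 22; no integer root y with |y| ≤ 4.
  x = 2: f_y(2, y) = 3*y**2 + 18*y + 32; no integer root y with |y| ≤ 4.
  x = 3: f_y(3, y) = 3*y**2 + 20*y + 46; no integer root y with |y| ≤ 4.
  x = 4: f_y(4, y) = 3*y**2 + 22*y + 64; no integer root y with |y| ≤ 4.
Only singular point on the grid: (0, -2).
Classify: substitute x = 0 + u, y = -2 + v and expand: f = -u**3 + 2*u**2*v - u**2 + u*v**2 + v**3 + v**2.
No constant or linear terms (consistent with a singular point). Quadratic part: -u**2 + v**2. Cubic part: -u**3 + 2*u**2*v + u*v**2 + v**3.
The quadratic part v**2 - u**2 = (v − u)(v + u) splits into two distinct linear factors, so there are two distinct tangent lines y − -2 = ±(x − 0) — this is a node (ordinary double point).
Classification: node.


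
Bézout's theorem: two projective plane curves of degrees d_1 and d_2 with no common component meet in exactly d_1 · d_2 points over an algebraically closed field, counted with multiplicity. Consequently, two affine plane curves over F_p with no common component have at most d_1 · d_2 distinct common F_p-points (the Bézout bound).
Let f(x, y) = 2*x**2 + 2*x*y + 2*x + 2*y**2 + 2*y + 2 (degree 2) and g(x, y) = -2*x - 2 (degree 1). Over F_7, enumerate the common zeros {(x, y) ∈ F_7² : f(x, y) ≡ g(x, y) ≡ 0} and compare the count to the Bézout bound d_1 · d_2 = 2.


Common zeros: ∅; count = 0; Bézout bound = 2.

deg(f) = 2, deg(g) = 1, so Bézout bound = 2.
Scan x ∈ F_7. For each x, list the y ∈ F_7 with f(x, y) ≡ 0 and those with g(x, y) ≡ 0 (mod 7); the common zeros in that column are the intersection.
  x = 0: f ≡ 0 at y ∈ {2, 4}; g ≡ 0 at y ∈ ∅; common: ∅.
  x = 1: f ≡ 0 at y ∈ ∅; g ≡ 0 at y ∈ ∅; common: ∅.
  x = 2: f ≡ 0 at y ∈ {0, 4}; g ≡ 0 at y ∈ ∅; common: ∅.
  x = 3: f ≡ 0 at y ∈ ∅; g ≡ 0 at y ∈ ∅; common: ∅.
  x = 4: f ≡ 0 at y ∈ {0, 2}; g ≡ 0 at y ∈ ∅; common: ∅.
  x = 5: f ≡ 0 at y ∈ ∅; g ≡ 0 at y ∈ ∅; common: ∅.
  x = 6: f ≡ 0 at y ∈ ∅; g ≡ 0 at y ∈ {0, 1, 2, 3, 4, 5, 6}; common: ∅.
Collecting: common zeros = ∅, so the count is 0.
Comparison with the Bézout bound: 0 ≤ 2 = deg(f)·deg(g), as expected for curves with no common component (the affine F_7-count falls short of the bound because intersections may lie at infinity, over extension fields, or carry multiplicity).


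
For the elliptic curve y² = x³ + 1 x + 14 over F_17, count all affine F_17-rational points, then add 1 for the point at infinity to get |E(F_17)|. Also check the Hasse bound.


Affine points = {(1, 4), (1, 13), (5, 5), (5, 12), (6, 7), (6, 10), (9, 2), (9, 15), (10, 2), (10, 15), (11, 8), (11, 9), (14, 1), (14, 16), (15, 2), (15, 15)}; affine count = 16; |E(F_17)| = 17.

Discriminant check: Δ ∝ 4a³ + 27b² = 4·1³ + 27·14² = 4·1 + 27·196 ≡ 9 (mod 17). Nonzero ⇒ E is nonsingular.
For each x ∈ F_17, compute rhs = x³ + 1·x + 14 mod 17, then count y ∈ F_17 with y² ≡ rhs.
  x = 0: rhs = 14, matching y values: none (0 points).
  x = 1: rhs = 16, matching y values: 4, 13 (2 points).
  x = 2: rhs = 7, matching y values: none (0 points).
  x = 3: rhs = 10, matching y values: none (0 points).
  x = 4: rhs = 14, matching y values: none (0 points).
  x = 5: rhs = 8, matching y values: 5, 12 (2 points).
  x = 6: rhs = 15, matching y values: 7, 10 (2 points).
  x = 7: rhs = 7, matching y values: none (0 points).
  x = 8: rhs = 7, matching y values: none (0 points).
  x = 9: rhs = 4, matching y values: 2, 15 (2 points).
  x = 10: rhs = 4, matching y values: 2, 15 (2 points).
  x = 11: rhs = 13, matching y values: 8, 9 (2 points).
  x = 12: rhs = 3, matching y values: none (0 points).
  x = 13: rhs = 14, matching y values: none (0 points).
  x = 14: rhs = 1, matching y values: 1, 16 (2 points).
  x = 15: rhs = 4, matching y values: 2, 15 (2 points).
  x = 16: rhs = 12, matching y values: none (0 points).
Total affine count: 16.
Full point count |E(F_17)| = 16 + 1 = 17.
Hasse bound: |17 − (17+1)| = |-1| = 1 ≤ 2√17 ≈ 8.2462 ✓.


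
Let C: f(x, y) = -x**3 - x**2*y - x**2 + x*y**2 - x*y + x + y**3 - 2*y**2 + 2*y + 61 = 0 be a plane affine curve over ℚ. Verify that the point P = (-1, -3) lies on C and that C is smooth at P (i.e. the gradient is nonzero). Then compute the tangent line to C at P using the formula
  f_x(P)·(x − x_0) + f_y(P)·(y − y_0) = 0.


Tangent line at P: 6*x + 47*y + 147 = 0.

Step 1: f(-1, -3) = 0, so P lies on C.
Step 2: partial derivatives
  f_x(x, y) = -3*x**2 - 2*x*y - 2*x + y**2 - y + 1, f_y(x, y) = -x**2 + 2*x*y - x + 3*y**2 - 4*y + 2.
  f_x(P) = 6, f_y(P) = 47 (gradient nonzero, so P is smooth).
Step 3: tangent line at P: 6·(x − -1) + 47·(y − -3) = 0.
Expanding: 6*x + 47*y + 147 = 0.


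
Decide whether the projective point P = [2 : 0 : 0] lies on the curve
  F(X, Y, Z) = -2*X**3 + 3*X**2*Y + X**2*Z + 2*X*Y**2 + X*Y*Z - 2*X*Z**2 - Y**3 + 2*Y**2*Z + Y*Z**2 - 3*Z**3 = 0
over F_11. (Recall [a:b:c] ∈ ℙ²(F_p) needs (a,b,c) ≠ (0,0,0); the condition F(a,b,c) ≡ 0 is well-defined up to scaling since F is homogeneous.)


F(2,0,0) ≡ 6 (mod 11); P is NOT on the curve.

Evaluate F(2, 0, 0) term-by-term (mod 11).
  -2*X**3 ↦ -2·8·1·1 = -16
  3*X**2*Y ↦ 3·4·0·1 = 0
  X**2*Z ↦ 1·4·1·0 = 0
  2*X*Y**2 ↦ 2·2·0·1 = 0
  X*Y*Z ↦ 1·2·0·0 = 0
  -2*X*Z**2 ↦ -2·2·1·0 = 0
  -Y**3 ↦ -1·1·0·1 = 0
  2*Y**2*Z ↦ 2·1·0·0 = 0
  Y*Z**2 ↦ 1·1·0·0 = 0
  -3*Z**3 ↦ -3·1·1·0 = 0
Sum: F(2, 0, 0) = (-16) + (0) + (0) + (0) + (0) + (0) + (0) + (0) + (0) + (0) = -16.
Reducing mod 11: -16 ≡ 6 (mod 11).
Since F(a, b, c) ≡ 6 ≠ 0 (mod 11), P does NOT lie on the curve.


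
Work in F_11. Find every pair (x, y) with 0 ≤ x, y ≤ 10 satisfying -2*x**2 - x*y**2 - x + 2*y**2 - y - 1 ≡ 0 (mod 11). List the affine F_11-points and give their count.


Affine F_11-points: {(0, 1), (0, 5), (2, 0), (3, 0), (3, 10), (5, 9), (7, 3), (7, 10), (9, 5), (9, 9), (10, 1), (10, 3)}; count = 12.

For each of the 121 pairs (x, y) ∈ F_11², evaluate f(x, y) mod 11. Record the zeros.
  x = 0: [0↦10, 1↦0, 2↦5, 3↦3, 4↦5, 5↦0, 6↦10, 7↦2, 8↦9, 9↦9, 10↦2]  zeros at y ∈ {1, 5}
  x = 1: [0↦7, 1↦7, 2↦9, 3↦2, 4↦8, 5↦5, 6↦4, 7↦5, 8↦8, 9↦2, 10↦9]  zeros at y ∈ ∅
  x = 2: [0↦0, 1↦10, 2↦9, 3↦8, 4↦7, 5↦6, 6↦5, 7↦4, 8↦3, 9↦2, 10↦1]  zeros at y ∈ {0}
  x = 3: [0↦0, 1↦9, 2↦5, 3↦10, 4↦2, 5↦3, 6↦2, 7↦10, 8↦5, 9↦9, 10↦0]  zeros at y ∈ {0, 10}
  x = 4: [0↦7, 1↦4, 2↦8, 3↦8, 4↦4, 5↦7, 6↦6, 7↦1, 8↦3, 9↦1, 10↦6]  zeros at y ∈ ∅
  x = 5: [0↦10, 1↦6, 2↦7, 3↦2, 4↦2, 5↦7, 6↦6, 7↦10, 8↦8, 9↦0, 10↦8]  zeros at y ∈ {9}
  x = 6: [0↦9, 1↦4, 2↦2, 3↦3, 4↦7, 5↦3, 6↦2, 7↦4, 8↦9, 9↦6, 10↦6]  zeros at y ∈ ∅
  x = 7: [0↦4, 1↦9, 2↦4, 3↦0, 4↦8, 5↦6, 6↦5, 7↦5, 8↦6, 9↦8, 10↦0]  zeros at y ∈ {3, 10}
  x = 8: [0↦6, 1↦10, 2↦2, 3↦4, 4↦5, 5↦5, 6↦4, 7↦2, 8↦10, 9↦6, 10↦1]  zeros at y ∈ ∅
  x = 9: [0↦4, 1↦7, 2↦7, 3↦4, 4↦9, 5↦0, 6↦10, 7↦6, 8↦10, 9↦0, 10↦9]  zeros at y ∈ {5, 9}
  x = 10: [0↦9, 1↦0, 2↦8, 3↦0, 4↦9, 5↦2, 6↦1, 7↦6, 8↦6, 9↦1, 10↦2]  zeros at y ∈ {1, 3}
Collecting zeros: affine points = {(0, 1), (0, 5), (2, 0), (3, 0), (3, 10), (5, 9), (7, 3), (7, 10), (9, 5), (9, 9), (10, 1), (10, 3)}.
Total count |C(F_11)_aff| = 12.


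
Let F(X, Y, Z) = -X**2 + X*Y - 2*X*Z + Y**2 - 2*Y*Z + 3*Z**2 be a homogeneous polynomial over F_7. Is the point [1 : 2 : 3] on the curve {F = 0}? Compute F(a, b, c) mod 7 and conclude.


F(1,2,3) ≡ 0 (mod 7); P is on the curve.

Evaluate F(1, 2, 3) term-by-term (mod 7).
  -X**2 ↦ -1·1·1·1 = -1
  X*Y ↦ 1·1·2·1 = 2
  -2*X*Z ↦ -2·1·1·3 = -6
  Y**2 ↦ 1·1·4·1 = 4
  -2*Y*Z ↦ -2·1·2·3 = -12
  3*Z**2 ↦ 3·1·1·9 = 27
Sum: F(1, 2, 3) = (-1) + (2) + (-6) + (4) + (-12) + (27) = 14.
Reducing mod 7: 14 ≡ 0 (mod 7).
Since F(a, b, c) ≡ 0 (mod 7), P lies on the curve.


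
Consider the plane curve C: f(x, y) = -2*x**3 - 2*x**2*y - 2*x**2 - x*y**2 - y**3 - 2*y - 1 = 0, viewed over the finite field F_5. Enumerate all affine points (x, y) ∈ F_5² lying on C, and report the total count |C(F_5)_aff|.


Affine F_5-points: {(1, 0), (1, 2), (2, 0), (2, 3), (3, 4), (4, 1), (4, 4)}; count = 7.

For each of the 25 pairs (x, y) ∈ F_5², evaluate f(x, y) mod 5. Record the zeros.
  x = 0: [0↦4, 1↦1, 2↦2, 3↦1, 4↦2]  zeros at y ∈ ∅
  x = 1: [0↦0, 1↦4, 2↦0, 3↦2, 4↦4]  zeros at y ∈ {0, 2}
  x = 2: [0↦0, 1↦2, 2↦4, 3↦0, 4↦4]  zeros at y ∈ {0, 3}
  x = 3: [0↦2, 1↦3, 2↦2, 3↦3, 4↦0]  zeros at y ∈ {4}
  x = 4: [0↦4, 1↦0, 2↦2, 3↦4, 4↦0]  zeros at y ∈ {1, 4}
Collecting zeros: affine points = {(1, 0), (1, 2), (2, 0), (2, 3), (3, 4), (4, 1), (4, 4)}.
Total count |C(F_5)_aff| = 7.


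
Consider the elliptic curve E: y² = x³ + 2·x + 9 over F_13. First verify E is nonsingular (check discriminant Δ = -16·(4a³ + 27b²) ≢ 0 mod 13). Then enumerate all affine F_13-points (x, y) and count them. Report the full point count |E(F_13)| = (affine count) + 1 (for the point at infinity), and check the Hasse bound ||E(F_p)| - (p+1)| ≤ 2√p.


Affine points = {(0, 3), (0, 10), (1, 5), (1, 8), (3, 4), (3, 9), (4, 4), (4, 9), (5, 1), (5, 12), (6, 4), (6, 9), (8, 2), (8, 11), (11, 6), (11, 7)}; affine count = 16; |E(F_13)| = 17.

Discriminant check: Δ ∝ 4a³ + 27b² = 4·2³ + 27·9² = 4·8 + 27·81 ≡ 9 (mod 13). Nonzero ⇒ E is nonsingular.
For each x ∈ F_13, compute rhs = x³ + 2·x + 9 mod 13, then count y ∈ F_13 with y² ≡ rhs.
  x = 0: rhs = 9, matching y values: 3, 10 (2 points).
  x = 1: rhs = 12, matching y values: 5, 8 (2 points).
  x = 2: rhs = 8, matching y values: none (0 points).
  x = 3: rhs = 3, matching y values: 4, 9 (2 points).
  x = 4: rhs = 3, matching y values: 4, 9 (2 points).
  x = 5: rhs = 1, matching y values: 1, 12 (2 points).
  x = 6: rhs = 3, matching y values: 4, 9 (2 points).
  x = 7: rhs = 2, matching y values: none (0 points).
  x = 8: rhs = 4, matching y values: 2, 11 (2 points).
  x = 9: rhs = 2, matching y values: none (0 points).
  x = 10: rhs = 2, matching y values: none (0 points).
  x = 11: rhs = 10, matching y values: 6, 7 (2 points).
  x = 12: rhs = 6, matching y values: none (0 points).
Total affine count: 16.
Full point count |E(F_13)| = 16 + 1 = 17.
Hasse bound: |17 − (13+1)| = |3| = 3 ≤ 2√13 ≈ 7.2111 ✓.


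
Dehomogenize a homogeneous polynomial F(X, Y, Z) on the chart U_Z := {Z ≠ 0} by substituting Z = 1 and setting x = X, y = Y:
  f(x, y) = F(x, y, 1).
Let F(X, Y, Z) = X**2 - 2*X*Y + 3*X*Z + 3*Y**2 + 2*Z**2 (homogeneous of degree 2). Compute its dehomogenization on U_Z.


f(x, y) = x**2 - 2*x*y + 3*x + 3*y**2 + 2

On U_Z we set Z = 1. Each monomial c·X^i·Y^j·Z^k in F becomes c·x^i·y^j·1^k = c·x^i·y^j.
Substituting Z = 1: F(X, Y, 1) = x**2 - 2*x*y + 3*x + 3*y**2 + 2.
Note: deg(f) ≤ deg(F) = 2; strict inequality happens when F is divisible by Z (lost terms).


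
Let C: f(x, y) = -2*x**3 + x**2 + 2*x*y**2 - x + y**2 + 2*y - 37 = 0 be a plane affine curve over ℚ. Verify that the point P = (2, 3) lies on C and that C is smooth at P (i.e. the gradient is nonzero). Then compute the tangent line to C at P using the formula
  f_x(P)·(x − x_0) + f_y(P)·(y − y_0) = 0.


Tangent line at P: -3*x + 32*y - 90 = 0.

Step 1: f(2, 3) = 0, so P lies on C.
Step 2: partial derivatives
  f_x(x, y) = -6*x**2 + 2*x + 2*y**2 - 1, f_y(x, y) = 4*x*y + 2*y + 2.
  f_x(P) = -3, f_y(P) = 32 (gradient nonzero, so P is smooth).
Step 3: tangent line at P: -3·(x − 2) + 32·(y − 3) = 0.
Expanding: -3*x + 32*y - 90 = 0.


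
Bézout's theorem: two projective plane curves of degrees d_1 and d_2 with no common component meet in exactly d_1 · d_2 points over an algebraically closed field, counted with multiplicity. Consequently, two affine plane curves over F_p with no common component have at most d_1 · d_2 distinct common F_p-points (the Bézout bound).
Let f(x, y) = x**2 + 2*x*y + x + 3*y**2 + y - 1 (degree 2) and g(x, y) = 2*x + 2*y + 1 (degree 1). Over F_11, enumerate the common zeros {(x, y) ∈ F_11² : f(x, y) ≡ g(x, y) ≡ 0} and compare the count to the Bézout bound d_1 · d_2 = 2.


Common zeros: ∅; count = 0; Bézout bound = 2.

deg(f) = 2, deg(g) = 1, so Bézout bound = 2.
Scan x ∈ F_11. For each x, list the y ∈ F_11 with f(x, y) ≡ 0 and those with g(x, y) ≡ 0 (mod 11); the common zeros in that column are the intersection.
  x = 0: f ≡ 0 at y ∈ ∅; g ≡ 0 at y ∈ {5}; common: ∅.
  x = 1: f ≡ 0 at y ∈ ∅; g ≡ 0 at y ∈ {4}; common: ∅.
  x = 2: f ≡ 0 at y ∈ {6, 7}; g ≡ 0 at y ∈ {3}; common: ∅.
  x = 3: f ≡ 0 at y ∈ {0, 5}; g ≡ 0 at y ∈ {2}; common: ∅.
  x = 4: f ≡ 0 at y ∈ ∅; g ≡ 0 at y ∈ {1}; common: ∅.
  x = 5: f ≡ 0 at y ∈ {4, 7}; g ≡ 0 at y ∈ {0}; common: ∅.
  x = 6: f ≡ 0 at y ∈ ∅; g ≡ 0 at y ∈ {10}; common: ∅.
  x = 7: f ≡ 0 at y ∈ {0, 6}; g ≡ 0 at y ∈ {9}; common: ∅.
  x = 8: f ≡ 0 at y ∈ {4, 5}; g ≡ 0 at y ∈ {8}; common: ∅.
  x = 9: f ≡ 0 at y ∈ ∅; g ≡ 0 at y ∈ {7}; common: ∅.
  x = 10: f ≡ 0 at y ∈ ∅; g ≡ 0 at y ∈ {6}; common: ∅.
Collecting: common zeros = ∅, so the count is 0.
Comparison with the Bézout bound: 0 ≤ 2 = deg(f)·deg(g), as expected for curves with no common component (the affine F_11-count falls short of the bound because intersections may lie at infinity, over extension fields, or carry multiplicity).


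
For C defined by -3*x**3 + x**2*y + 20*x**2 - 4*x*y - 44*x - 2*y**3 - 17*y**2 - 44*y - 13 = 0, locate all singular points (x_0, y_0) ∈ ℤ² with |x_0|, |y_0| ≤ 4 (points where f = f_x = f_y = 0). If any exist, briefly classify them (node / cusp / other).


Singular points: {(2, -3)}; classification: node.

Compute partial derivatives:
  f_x = -9*x**2 + 2*x*y + 40*x - 4*y - 44.
  f_y = x**2 - 4*x - 6*y**2 - 34*y - 44.
Scan x_0 ∈ {−4, ..., 4}. For each x_0, f_y(x_0, y) is a polynomial in y; find its integer roots y ∈ {−4, ..., 4}, then test f_x and f at those candidates.
  x = -4: f_y(-4, y) = -6*y**2 - 34*y - 12; no integer root y with |y| ≤ 4.
  x = -3: f_y(-3, y) = -6*y**2 - 34*y - 23; no integer root y with |y| ≤ 4.
  x = -2: f_y(-2, y) = -6*y**2 - 34*y - 32; no integer root y with |y| ≤ 4.
  x = -1: f_y(-1, y) = -6*y**2 - 34*y - 39; no integer root y with |y| ≤ 4.
  x = 0: f_y(0, y) = -6*y**2 - 34*y - 44; vanishes at y ∈ {-2}. (0, -2): f_x = -36 ≠ 0.
  x = 1: f_y(1, y) = -6*y**2 - 34*y - 47; no integer root y with |y| ≤ 4.
  x = 2: f_y(2, y) = -6*y**2 - 34*y - 48; vanishes at y ∈ {-3}. (2, -3): f_x = 0, f = 0 — SINGULAR.
  x = 3: f_y(3, y) = -6*y**2 - 34*y - 47; no integer root y with |y| ≤ 4.
  x = 4: f_y(4, y) = -6*y**2 - 34*y - 44; vanishes at y ∈ {-2}. (4, -2): f_x = -36 ≠ 0.
Only singular point on the grid: (2, -3).
Classify: substitute x = 2 + u, y = -3 + v and expand: f = -3*u**3 + u**2*v - u**2 - 2*v**3 + v**2.
No constant or linear terms (consistent with a singular point). Quadratic part: -u**2 + v**2. Cubic part: -3*u**3 + u**2*v - 2*v**3.
The quadratic part v**2 - u**2 = (v − u)(v + u) splits into two distinct linear factors, so there are two distinct tangent lines y − -3 = ±(x − 2) — this is a node (ordinary double point).
Classification: node.


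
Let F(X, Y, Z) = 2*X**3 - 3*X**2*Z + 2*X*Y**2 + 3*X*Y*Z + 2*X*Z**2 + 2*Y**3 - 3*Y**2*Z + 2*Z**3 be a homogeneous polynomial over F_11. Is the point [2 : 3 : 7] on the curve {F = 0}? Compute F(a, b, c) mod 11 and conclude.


F(2,3,7) ≡ 5 (mod 11); P is NOT on the curve.

Evaluate F(2, 3, 7) term-by-term (mod 11).
  2*X**3 ↦ 2·8·1·1 = 16
  -3*X**2*Z ↦ -3·4·1·7 = -84
  2*X*Y**2 ↦ 2·2·9·1 = 36
  3*X*Y*Z ↦ 3·2·3·7 = 126
  2*X*Z**2 ↦ 2·2·1·49 = 196
  2*Y**3 ↦ 2·1·27·1 = 54
  -3*Y**2*Z ↦ -3·1·9·7 = -189
  2*Z**3 ↦ 2·1·1·343 = 686
Sum: F(2, 3, 7) = (16) + (-84) + (36) + (126) + (196) + (54) + (-189) + (686) = 841.
Reducing mod 11: 841 ≡ 5 (mod 11).
Since F(a, b, c) ≡ 5 ≠ 0 (mod 11), P does NOT lie on the curve.


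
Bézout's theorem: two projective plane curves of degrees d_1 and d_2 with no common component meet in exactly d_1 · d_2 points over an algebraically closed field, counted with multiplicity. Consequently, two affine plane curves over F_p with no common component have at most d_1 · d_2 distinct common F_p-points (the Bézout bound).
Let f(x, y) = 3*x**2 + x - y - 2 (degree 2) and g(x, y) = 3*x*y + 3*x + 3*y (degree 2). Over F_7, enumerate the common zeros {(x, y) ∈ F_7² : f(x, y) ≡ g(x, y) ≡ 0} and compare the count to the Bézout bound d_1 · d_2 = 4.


Common zeros: ∅; count = 0; Bézout bound = 4.

deg(f) = 2, deg(g) = 2, so Bézout bound = 4.
Scan x ∈ F_7. For each x, list the y ∈ F_7 with f(x, y) ≡ 0 and those with g(x, y) ≡ 0 (mod 7); the common zeros in that column are the intersection.
  x = 0: f ≡ 0 at y ∈ {5}; g ≡ 0 at y ∈ {0}; common: ∅.
  x = 1: f ≡ 0 at y ∈ {2}; g ≡ 0 at y ∈ {3}; common: ∅.
  x = 2: f ≡ 0 at y ∈ {5}; g ≡ 0 at y ∈ {4}; common: ∅.
  x = 3: f ≡ 0 at y ∈ {0}; g ≡ 0 at y ∈ {1}; common: ∅.
  x = 4: f ≡ 0 at y ∈ {1}; g ≡ 0 at y ∈ {2}; common: ∅.
  x = 5: f ≡ 0 at y ∈ {1}; g ≡ 0 at y ∈ {5}; common: ∅.
  x = 6: f ≡ 0 at y ∈ {0}; g ≡ 0 at y ∈ ∅; common: ∅.
Collecting: common zeros = ∅, so the count is 0.
Comparison with the Bézout bound: 0 ≤ 4 = deg(f)·deg(g), as expected for curves with no common component (the affine F_7-count falls short of the bound because intersections may lie at infinity, over extension fields, or carry multiplicity).


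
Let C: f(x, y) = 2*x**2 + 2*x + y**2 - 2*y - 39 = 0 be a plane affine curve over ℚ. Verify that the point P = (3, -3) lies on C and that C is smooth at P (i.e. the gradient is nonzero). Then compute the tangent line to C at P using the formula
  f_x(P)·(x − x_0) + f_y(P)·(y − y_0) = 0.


Tangent line at P: 14*x - 8*y - 66 = 0.

Step 1: f(3, -3) = 0, so P lies on C.
Step 2: partial derivatives
  f_x(x, y) = 4*x + 2, f_y(x, y) = 2*y - 2.
  f_x(P) = 14, f_y(P) = -8 (gradient nonzero, so P is smooth).
Step 3: tangent line at P: 14·(x − 3) + -8·(y − -3) = 0.
Expanding: 14*x - 8*y - 66 = 0.


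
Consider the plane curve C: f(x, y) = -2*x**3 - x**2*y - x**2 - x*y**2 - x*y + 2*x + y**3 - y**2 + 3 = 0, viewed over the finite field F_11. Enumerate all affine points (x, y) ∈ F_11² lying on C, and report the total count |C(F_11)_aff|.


Affine F_11-points: {(0, 7), (0, 8), (2, 10), (3, 3), (4, 9), (5, 1), (5, 8), (7, 1), (7, 8), (7, 10), (8, 5), (9, 0), (9, 1), (9, 9), (10, 4)}; count = 15.

For each of the 121 pairs (x, y) ∈ F_11², evaluate f(x, y) mod 11. Record the zeros.
  x = 0: [0↦3, 1↦3, 2↦7, 3↦10, 4↦7, 5↦4, 6↦7, 7↦0, 8↦0, 9↦2, 10↦1]  zeros at y ∈ {7, 8}
  x = 1: [0↦2, 1↦10, 2↦9, 3↦5, 4↦4, 5↦1, 6↦2, 7↦2, 8↦7, 9↦1, 10↦1]  zeros at y ∈ ∅
  x = 2: [0↦9, 1↦1, 2↦4, 3↦2, 4↦1, 5↦7, 6↦4, 7↦9, 8↦6, 9↦1, 10↦0]  zeros at y ∈ {10}
  x = 3: [0↦1, 1↦8, 2↦2, 3↦0, 4↦8, 5↦10, 6↦1, 7↦9, 8↦7, 9↦1, 10↦8]  zeros at y ∈ {3}
  x = 4: [0↦10, 1↦8, 2↦2, 3↦9, 4↦2, 5↦9, 6↦3, 7↦1, 8↦9, 9↦0, 10↦2]  zeros at y ∈ {9}
  x = 5: [0↦2, 1↦0, 2↦3, 3↦6, 4↦4, 5↦3, 6↦9, 7↦6, 8↦0, 9↦8, 10↦3]  zeros at y ∈ {1, 8}
  x = 6: [0↦9, 1↦5, 2↦4, 3↦1, 4↦2, 5↦2, 6↦7, 7↦1, 8↦1, 9↦2, 10↦10]  zeros at y ∈ ∅
  x = 7: [0↦8, 1↦0, 2↦4, 3↦4, 4↦6, 5↦5, 6↦7, 7↦7, 8↦0, 9↦3, 10↦0]  zeros at y ∈ {1, 8, 10}
  x = 8: [0↦9, 1↦6, 2↦2, 3↦3, 4↦4, 5↦0, 6↦8, 7↦1, 8↦7, 9↦10, 10↦5]  zeros at y ∈ {5}
  x = 9: [0↦0, 1↦0, 2↦8, 3↦8, 4↦6, 5↦8, 6↦9, 7↦4, 8↦10, 9↦0, 10↦2]  zeros at y ∈ {0, 1, 9}
  x = 10: [0↦2, 1↦3, 2↦10, 3↦7, 4↦0, 5↦6, 6↦9, 7↦4, 8↦8, 9↦5, 10↦1]  zeros at y ∈ {4}
Collecting zeros: affine points = {(0, 7), (0, 8), (2, 10), (3, 3), (4, 9), (5, 1), (5, 8), (7, 1), (7, 8), (7, 10), (8, 5), (9, 0), (9, 1), (9, 9), (10, 4)}.
Total count |C(F_11)_aff| = 15.


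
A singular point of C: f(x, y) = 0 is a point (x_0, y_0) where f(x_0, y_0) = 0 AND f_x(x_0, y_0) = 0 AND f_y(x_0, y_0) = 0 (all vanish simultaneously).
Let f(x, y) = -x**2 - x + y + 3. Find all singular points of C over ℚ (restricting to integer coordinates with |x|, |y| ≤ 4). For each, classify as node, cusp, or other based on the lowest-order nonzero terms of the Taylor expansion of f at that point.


No singular points in the scanned grid; C is smooth there.

Compute partial derivatives:
  f_x = -2*x - 1.
  f_y = 1.
f_y = 1 is a nonzero constant, so f_y never vanishes: no point (x, y) can satisfy f = f_x = f_y = 0. In particular no (x, y) ∈ {−4, ..., 4}² is singular; the curve is smooth.


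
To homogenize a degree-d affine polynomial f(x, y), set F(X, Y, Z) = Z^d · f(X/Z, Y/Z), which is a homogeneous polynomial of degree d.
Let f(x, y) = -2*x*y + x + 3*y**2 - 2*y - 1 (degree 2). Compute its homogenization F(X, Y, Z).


F(X, Y, Z) = -2*X*Y + X*Z + 3*Y**2 - 2*Y*Z - Z**2

deg(f) = 2.
Substitute x = X/Z, y = Y/Z into f, then multiply by Z^2.
  monomial -2·x^1·y^1 ↦ -2·X^1·Y^1·Z^0.
  monomial 1·x^1·y^0 ↦ 1·X^1·Y^0·Z^1.
  monomial 3·x^0·y^2 ↦ 3·X^0·Y^2·Z^0.
  monomial -2·x^0·y^1 ↦ -2·X^0·Y^1·Z^1.
  monomial -1·x^0·y^0 ↦ -1·X^0·Y^0·Z^2.
Collecting: F(X, Y, Z) = -2*X*Y + X*Z + 3*Y**2 - 2*Y*Z - Z**2.


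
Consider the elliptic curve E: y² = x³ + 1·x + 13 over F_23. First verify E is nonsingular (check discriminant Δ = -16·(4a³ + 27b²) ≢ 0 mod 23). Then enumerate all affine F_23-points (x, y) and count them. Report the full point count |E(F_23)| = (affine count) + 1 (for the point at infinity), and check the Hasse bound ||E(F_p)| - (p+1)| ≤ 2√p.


Affine points = {(0, 6), (0, 17), (2, 0), (4, 9), (4, 14), (7, 8), (7, 15), (8, 2), (8, 21), (16, 10), (16, 13), (20, 11), (20, 12), (21, 7), (21, 16)}; affine count = 15; |E(F_23)| = 16.

Discriminant check: Δ ∝ 4a³ + 27b² = 4·1³ + 27·13² = 4·1 + 27·169 ≡ 13 (mod 23). Nonzero ⇒ E is nonsingular.
For each x ∈ F_23, compute rhs = x³ + 1·x + 13 mod 23, then count y ∈ F_23 with y² ≡ rhs.
  x = 0: rhs = 13, matching y values: 6, 17 (2 points).
  x = 1: rhs = 15, matching y values: none (0 points).
  x = 2: rhs = 0, matching y values: 0 (1 points).
  x = 3: rhs = 20, matching y values: none (0 points).
  x = 4: rhs = 12, matching y values: 9, 14 (2 points).
  x = 5: rhs = 5, matching y values: none (0 points).
  x = 6: rhs = 5, matching y values: none (0 points).
  x = 7: rhs = 18, matching y values: 8, 15 (2 points).
  x = 8: rhs = 4, matching y values: 2, 21 (2 points).
  x = 9: rhs = 15, matching y values: none (0 points).
  x = 10: rhs = 11, matching y values: none (0 points).
  x = 11: rhs = 21, matching y values: none (0 points).
  x = 12: rhs = 5, matching y values: none (0 points).
  x = 13: rhs = 15, matching y values: none (0 points).
  x = 14: rhs = 11, matching y values: none (0 points).
  x = 15: rhs = 22, matching y values: none (0 points).
  x = 16: rhs = 8, matching y values: 10, 13 (2 points).
  x = 17: rhs = 21, matching y values: none (0 points).
  x = 18: rhs = 21, matching y values: none (0 points).
  x = 19: rhs = 14, matching y values: none (0 points).
  x = 20: rhs = 6, matching y values: 11, 12 (2 points).
  x = 21: rhs = 3, matching y values: 7, 16 (2 points).
  x = 22: rhs = 11, matching y values: none (0 points).
Total affine count: 15.
Full point count |E(F_23)| = 15 + 1 = 16.
Hasse bound: |16 − (23+1)| = |-8| = 8 ≤ 2√23 ≈ 9.5917 ✓.


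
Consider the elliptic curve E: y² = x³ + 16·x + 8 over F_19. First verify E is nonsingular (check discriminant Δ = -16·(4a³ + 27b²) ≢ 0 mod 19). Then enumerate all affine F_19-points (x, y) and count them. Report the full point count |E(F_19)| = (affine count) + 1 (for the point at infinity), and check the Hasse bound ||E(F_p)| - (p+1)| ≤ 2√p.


Affine points = {(1, 5), (1, 14), (3, 8), (3, 11), (5, 2), (5, 17), (6, 4), (6, 15), (7, 8), (7, 11), (9, 8), (9, 11), (10, 3), (10, 16), (12, 3), (12, 16), (13, 0), (16, 3), (16, 16), (17, 5), (17, 14)}; affine count = 21; |E(F_19)| = 22.

Discriminant check: Δ ∝ 4a³ + 27b² = 4·16³ + 27·8² = 4·4096 + 27·64 ≡ 5 (mod 19). Nonzero ⇒ E is nonsingular.
For each x ∈ F_19, compute rhs = x³ + 16·x + 8 mod 19, then count y ∈ F_19 with y² ≡ rhs.
  x = 0: rhs = 8, matching y values: none (0 points).
  x = 1: rhs = 6, matching y values: 5, 14 (2 points).
  x = 2: rhs = 10, matching y values: none (0 points).
  x = 3: rhs = 7, matching y values: 8, 11 (2 points).
  x = 4: rhs = 3, matching y values: none (0 points).
  x = 5: rhs = 4, matching y values: 2, 17 (2 points).
  x = 6: rhs = 16, matching y values: 4, 15 (2 points).
  x = 7: rhs = 7, matching y values: 8, 11 (2 points).
  x = 8: rhs = 2, matching y values: none (0 points).
  x = 9: rhs = 7, matching y values: 8, 11 (2 points).
  x = 10: rhs = 9, matching y values: 3, 16 (2 points).
  x = 11: rhs = 14, matching y values: none (0 points).
  x = 12: rhs = 9, matching y values: 3, 16 (2 points).
  x = 13: rhs = 0, matching y values: 0 (1 points).
  x = 14: rhs = 12, matching y values: none (0 points).
  x = 15: rhs = 13, matching y values: none (0 points).
  x = 16: rhs = 9, matching y values: 3, 16 (2 points).
  x = 17: rhs = 6, matching y values: 5, 14 (2 points).
  x = 18: rhs = 10, matching y values: none (0 points).
Total affine count: 21.
Full point count |E(F_19)| = 21 + 1 = 22.
Hasse bound: |22 − (19+1)| = |2| = 2 ≤ 2√19 ≈ 8.7178 ✓.


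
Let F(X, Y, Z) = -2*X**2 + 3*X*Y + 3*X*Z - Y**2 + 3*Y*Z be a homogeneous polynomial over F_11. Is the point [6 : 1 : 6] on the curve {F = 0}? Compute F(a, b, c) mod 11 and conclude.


F(6,1,6) ≡ 5 (mod 11); P is NOT on the curve.

Evaluate F(6, 1, 6) term-by-term (mod 11).
  -2*X**2 ↦ -2·36·1·1 = -72
  3*X*Y ↦ 3·6·1·1 = 18
  3*X*Z ↦ 3·6·1·6 = 108
  -Y**2 ↦ -1·1·1·1 = -1
  3*Y*Z ↦ 3·1·1·6 = 18
Sum: F(6, 1, 6) = (-72) + (18) + (108) + (-1) + (18) = 71.
Reducing mod 11: 71 ≡ 5 (mod 11).
Since F(a, b, c) ≡ 5 ≠ 0 (mod 11), P does NOT lie on the curve.


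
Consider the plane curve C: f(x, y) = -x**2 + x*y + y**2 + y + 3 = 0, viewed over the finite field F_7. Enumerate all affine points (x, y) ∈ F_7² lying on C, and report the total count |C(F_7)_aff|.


Affine F_7-points: {(4, 1)}; count = 1.

For each of the 49 pairs (x, y) ∈ F_7², evaluate f(x, y) mod 7. Record the zeros.
  x = 0: [0↦3, 1↦5, 2↦2, 3↦1, 4↦2, 5↦5, 6↦3]  zeros at y ∈ ∅
  x = 1: [0↦2, 1↦5, 2↦3, 3↦3, 4↦5, 5↦2, 6↦1]  zeros at y ∈ ∅
  x = 2: [0↦6, 1↦3, 2↦2, 3↦3, 4↦6, 5↦4, 6↦4]  zeros at y ∈ ∅
  x = 3: [0↦1, 1↦6, 2↦6, 3↦1, 4↦5, 5↦4, 6↦5]  zeros at y ∈ ∅
  x = 4: [0↦1, 1↦0, 2↦1, 3↦4, 4↦2, 5↦2, 6↦4]  zeros at y ∈ {1}
  x = 5: [0↦6, 1↦6, 2↦1, 3↦5, 4↦4, 5↦5, 6↦1]  zeros at y ∈ ∅
  x = 6: [0↦2, 1↦3, 2↦6, 3↦4, 4↦4, 5↦6, 6↦3]  zeros at y ∈ ∅
Collecting zeros: affine points = {(4, 1)}.
Total count |C(F_7)_aff| = 1.


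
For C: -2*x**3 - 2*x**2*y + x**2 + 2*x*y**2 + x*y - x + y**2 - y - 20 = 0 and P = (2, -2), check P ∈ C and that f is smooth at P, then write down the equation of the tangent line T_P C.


Tangent line at P: x - 27*y - 56 = 0.

Step 1: f(2, -2) = 0, so P lies on C.
Step 2: partial derivatives
  f_x(x, y) = -6*x**2 - 4*x*y + 2*x + 2*y**2 + y - 1, f_y(x, y) = -2*x**2 + 4*x*y + x + 2*y - 1.
  f_x(P) = 1, f_y(P) = -27 (gradient nonzero, so P is smooth).
Step 3: tangent line at P: 1·(x − 2) + -27·(y − -2) = 0.
Expanding: x - 27*y - 56 = 0.


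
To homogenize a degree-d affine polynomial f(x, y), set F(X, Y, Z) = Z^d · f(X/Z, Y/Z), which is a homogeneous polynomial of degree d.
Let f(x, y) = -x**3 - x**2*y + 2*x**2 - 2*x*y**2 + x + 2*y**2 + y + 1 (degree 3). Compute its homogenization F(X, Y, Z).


F(X, Y, Z) = -X**3 - X**2*Y + 2*X**2*Z - 2*X*Y**2 + X*Z**2 + 2*Y**2*Z + Y*Z**2 + Z**3

deg(f) = 3.
Substitute x = X/Z, y = Y/Z into f, then multiply by Z^3.
  monomial -1·x^3·y^0 ↦ -1·X^3·Y^0·Z^0.
  monomial -1·x^2·y^1 ↦ -1·X^2·Y^1·Z^0.
  monomial 2·x^2·y^0 ↦ 2·X^2·Y^0·Z^1.
  monomial -2·x^1·y^2 ↦ -2·X^1·Y^2·Z^0.
  monomial 1·x^1·y^0 ↦ 1·X^1·Y^0·Z^2.
  monomial 2·x^0·y^2 ↦ 2·X^0·Y^2·Z^1.
  monomial 1·x^0·y^1 ↦ 1·X^0·Y^1·Z^2.
  monomial 1·x^0·y^0 ↦ 1·X^0·Y^0·Z^3.
Collecting: F(X, Y, Z) = -X**3 - X**2*Y + 2*X**2*Z - 2*X*Y**2 + X*Z**2 + 2*Y**2*Z + Y*Z**2 + Z**3.


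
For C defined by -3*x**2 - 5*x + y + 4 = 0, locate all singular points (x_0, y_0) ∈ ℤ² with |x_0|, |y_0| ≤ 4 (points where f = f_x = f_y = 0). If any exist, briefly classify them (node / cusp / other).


No singular points in the scanned grid; C is smooth there.

Compute partial derivatives:
  f_x = -6*x - 5.
  f_y = 1.
f_y = 1 is a nonzero constant, so f_y never vanishes: no point (x, y) can satisfy f = f_x = f_y = 0. In particular no (x, y) ∈ {−4, ..., 4}² is singular; the curve is smooth.


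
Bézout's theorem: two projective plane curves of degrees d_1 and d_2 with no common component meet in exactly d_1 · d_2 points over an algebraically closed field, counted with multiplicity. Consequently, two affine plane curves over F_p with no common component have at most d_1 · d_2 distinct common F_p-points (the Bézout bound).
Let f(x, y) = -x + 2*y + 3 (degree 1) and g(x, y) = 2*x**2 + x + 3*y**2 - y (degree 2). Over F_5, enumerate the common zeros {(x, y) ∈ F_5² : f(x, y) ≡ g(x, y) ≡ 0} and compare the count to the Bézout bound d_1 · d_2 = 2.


Common zeros: {(2, 2), (4, 3)}; count = 2; Bézout bound = 2.

deg(f) = 1, deg(g) = 2, so Bézout bound = 2.
Scan x ∈ F_5. For each x, list the y ∈ F_5 with f(x, y) ≡ 0 and those with g(x, y) ≡ 0 (mod 5); the common zeros in that column are the intersection.
  x = 0: f ≡ 0 at y ∈ {1}; g ≡ 0 at y ∈ {0, 2}; common: ∅.
  x = 1: f ≡ 0 at y ∈ {4}; g ≡ 0 at y ∈ {1}; common: ∅.
  x = 2: f ≡ 0 at y ∈ {2}; g ≡ 0 at y ∈ {0, 2}; common: {2}.
  x = 3: f ≡ 0 at y ∈ {0}; g ≡ 0 at y ∈ {3, 4}; common: ∅.
  x = 4: f ≡ 0 at y ∈ {3}; g ≡ 0 at y ∈ {3, 4}; common: {3}.
Collecting: common zeros = {(2, 2), (4, 3)}, so the count is 2.
Comparison with the Bézout bound: 2 ≤ 2 = deg(f)·deg(g), as expected for curves with no common component (the bound is attained).


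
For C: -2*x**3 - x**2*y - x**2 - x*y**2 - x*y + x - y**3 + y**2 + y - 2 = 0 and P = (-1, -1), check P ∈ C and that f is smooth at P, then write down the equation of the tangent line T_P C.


Tangent line at P: -5*x - 6*y - 11 = 0.

Step 1: f(-1, -1) = 0, so P lies on C.
Step 2: partial derivatives
  f_x(x, y) = -6*x**2 - 2*x*y - 2*x - y**2 - y + 1, f_y(x, y) = -x**2 - 2*x*y - x - 3*y**2 + 2*y + 1.
  f_x(P) = -5, f_y(P) = -6 (gradient nonzero, so P is smooth).
Step 3: tangent line at P: -5·(x − -1) + -6·(y − -1) = 0.
Expanding: -5*x - 6*y - 11 = 0.


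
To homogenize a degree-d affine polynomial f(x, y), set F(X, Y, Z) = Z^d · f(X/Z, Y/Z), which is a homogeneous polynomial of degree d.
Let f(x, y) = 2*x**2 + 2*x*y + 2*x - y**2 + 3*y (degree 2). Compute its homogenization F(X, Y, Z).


F(X, Y, Z) = 2*X**2 + 2*X*Y + 2*X*Z - Y**2 + 3*Y*Z

deg(f) = 2.
Substitute x = X/Z, y = Y/Z into f, then multiply by Z^2.
  monomial 2·x^2·y^0 ↦ 2·X^2·Y^0·Z^0.
  monomial 2·x^1·y^1 ↦ 2·X^1·Y^1·Z^0.
  monomial 2·x^1·y^0 ↦ 2·X^1·Y^0·Z^1.
  monomial -1·x^0·y^2 ↦ -1·X^0·Y^2·Z^0.
  monomial 3·x^0·y^1 ↦ 3·X^0·Y^1·Z^1.
Collecting: F(X, Y, Z) = 2*X**2 + 2*X*Y + 2*X*Z - Y**2 + 3*Y*Z.


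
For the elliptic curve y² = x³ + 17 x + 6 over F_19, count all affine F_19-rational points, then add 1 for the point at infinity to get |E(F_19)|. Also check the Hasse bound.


Affine points = {(0, 5), (0, 14), (1, 9), (1, 10), (4, 9), (4, 10), (5, 8), (5, 11), (6, 1), (6, 18), (10, 6), (10, 13), (11, 2), (11, 17), (12, 0), (13, 7), (13, 12), (14, 9), (14, 10), (15, 8), (15, 11), (16, 2), (16, 17), (18, 8), (18, 11)}; affine count = 25; |E(F_19)| = 26.

Discriminant check: Δ ∝ 4a³ + 27b² = 4·17³ + 27·6² = 4·4913 + 27·36 ≡ 9 (mod 19). Nonzero ⇒ E is nonsingular.
For each x ∈ F_19, compute rhs = x³ + 17·x + 6 mod 19, then count y ∈ F_19 with y² ≡ rhs.
  x = 0: rhs = 6, matching y values: 5, 14 (2 points).
  x = 1: rhs = 5, matching y values: 9, 10 (2 points).
  x = 2: rhs = 10, matching y values: none (0 points).
  x = 3: rhs = 8, matching y values: none (0 points).
  x = 4: rhs = 5, matching y values: 9, 10 (2 points).
  x = 5: rhs = 7, matching y values: 8, 11 (2 points).
  x = 6: rhs = 1, matching y values: 1, 18 (2 points).
  x = 7: rhs = 12, matching y values: none (0 points).
  x = 8: rhs = 8, matching y values: none (0 points).
  x = 9: rhs = 14, matching y values: none (0 points).
  x = 10: rhs = 17, matching y values: 6, 13 (2 points).
  x = 11: rhs = 4, matching y values: 2, 17 (2 points).
  x = 12: rhs = 0, matching y values: 0 (1 points).
  x = 13: rhs = 11, matching y values: 7, 12 (2 points).
  x = 14: rhs = 5, matching y values: 9, 10 (2 points).
  x = 15: rhs = 7, matching y values: 8, 11 (2 points).
  x = 16: rhs = 4, matching y values: 2, 17 (2 points).
  x = 17: rhs = 2, matching y values: none (0 points).
  x = 18: rhs = 7, matching y values: 8, 11 (2 points).
Total affine count: 25.
Full point count |E(F_19)| = 25 + 1 = 26.
Hasse bound: |26 − (19+1)| = |6| = 6 ≤ 2√19 ≈ 8.7178 ✓.
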